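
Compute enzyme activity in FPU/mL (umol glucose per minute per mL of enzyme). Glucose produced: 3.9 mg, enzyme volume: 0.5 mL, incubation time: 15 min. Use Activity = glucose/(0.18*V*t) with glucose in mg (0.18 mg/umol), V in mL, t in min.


Activity = glucose_mg / (0.18 mg/umol * V_mL * t_min)
= 3.9 / (0.18 * 0.5 * 15)
= 2.8889 FPU/mL

2.8889 FPU/mL


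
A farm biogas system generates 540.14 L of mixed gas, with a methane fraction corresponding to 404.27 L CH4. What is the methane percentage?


CH4% = V_CH4 / V_total * 100
= 404.27 / 540.14 * 100
= 74.8454%

74.8454%


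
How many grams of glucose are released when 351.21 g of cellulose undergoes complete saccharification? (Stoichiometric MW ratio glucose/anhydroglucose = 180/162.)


glucose = cellulose * 180/162
= 351.21 * 180/162
= 390.2333 g

390.2333 g


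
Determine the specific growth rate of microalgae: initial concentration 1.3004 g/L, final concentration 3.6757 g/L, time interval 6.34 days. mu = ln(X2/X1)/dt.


mu = ln(X2/X1) / dt
= ln(3.6757/1.3004) / 6.34
= 0.1639 per day

0.1639 per day


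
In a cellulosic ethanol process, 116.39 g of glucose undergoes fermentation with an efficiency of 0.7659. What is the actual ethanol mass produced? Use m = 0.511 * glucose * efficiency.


Actual ethanol: m = 0.511 * 116.39 * 0.7659
m = 45.5521 g

45.5521 g


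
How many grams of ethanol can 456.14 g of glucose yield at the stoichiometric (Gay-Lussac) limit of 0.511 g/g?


Theoretical ethanol yield: m_EtOH = 0.511 * m_glucose
m_EtOH = 0.511 * 456.14 = 233.0875 g

233.0875 g


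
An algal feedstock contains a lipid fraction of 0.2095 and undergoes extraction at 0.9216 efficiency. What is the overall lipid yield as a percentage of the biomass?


Y = lipid_content * extraction_eff * 100
= 0.2095 * 0.9216 * 100
= 19.3075%

19.3075%


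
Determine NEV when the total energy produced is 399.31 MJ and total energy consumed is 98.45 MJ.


NEV = E_out - E_in
= 399.31 - 98.45
= 300.8600 MJ

300.8600 MJ


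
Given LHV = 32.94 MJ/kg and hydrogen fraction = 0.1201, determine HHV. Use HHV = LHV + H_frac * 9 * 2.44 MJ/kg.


HHV = LHV + H_frac * 9 * 2.44
= 32.94 + 0.1201 * 9 * 2.44
= 35.5774 MJ/kg

35.5774 MJ/kg


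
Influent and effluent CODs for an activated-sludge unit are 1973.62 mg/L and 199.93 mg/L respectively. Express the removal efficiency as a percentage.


eta = (COD_in - COD_out) / COD_in * 100
= (1973.62 - 199.93) / 1973.62 * 100
= 89.8699%

89.8699%


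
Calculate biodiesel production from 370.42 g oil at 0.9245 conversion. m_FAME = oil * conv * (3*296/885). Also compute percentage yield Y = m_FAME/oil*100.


m_FAME = oil * conv * (3 * 296 / 885) = oil * conv * (888/885)
= 370.42 * 0.9245 * 888 / 885
= 343.6141 g
Y = m_FAME / oil * 100 = conv * (888/885) * 100
= 0.9245 * 888 / 885 * 100
= 92.76%

343.6141 g FAME; Y = 92.76%


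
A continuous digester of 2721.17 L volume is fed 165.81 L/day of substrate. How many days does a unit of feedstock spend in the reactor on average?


HRT = V / Q
= 2721.17 / 165.81
= 16.4114 days

16.4114 days


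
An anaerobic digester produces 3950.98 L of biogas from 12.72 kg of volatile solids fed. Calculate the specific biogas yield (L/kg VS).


Y = V / VS
= 3950.98 / 12.72
= 310.6116 L/kg VS

310.6116 L/kg VS


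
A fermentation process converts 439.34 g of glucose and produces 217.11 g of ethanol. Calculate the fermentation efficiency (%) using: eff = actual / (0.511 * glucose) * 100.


Fermentation efficiency = (actual / (0.511 * glucose)) * 100
= (217.11 / (0.511 * 439.34)) * 100
= 96.7071%

96.7071%


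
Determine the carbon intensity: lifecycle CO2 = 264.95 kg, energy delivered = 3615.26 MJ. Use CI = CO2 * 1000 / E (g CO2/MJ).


CI = CO2 * 1000 / E
= 264.95 * 1000 / 3615.26
= 73.2866 g CO2/MJ

73.2866 g CO2/MJ


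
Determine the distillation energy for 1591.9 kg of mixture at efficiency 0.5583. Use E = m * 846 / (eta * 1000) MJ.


E = m * 846 / (eta * 1000)
= 1591.9 * 846 / (0.5583 * 1000)
= 2412.2289 MJ

2412.2289 MJ


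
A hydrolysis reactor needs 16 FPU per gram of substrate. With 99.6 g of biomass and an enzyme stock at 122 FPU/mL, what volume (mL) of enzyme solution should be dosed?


V = dosage * m_sub / activity
V = 16 * 99.6 / 122
V = 13.0623 mL

13.0623 mL


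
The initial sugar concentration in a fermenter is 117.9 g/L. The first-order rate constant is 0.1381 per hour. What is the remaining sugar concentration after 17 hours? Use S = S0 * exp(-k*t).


S = S0 * exp(-k * t)
S = 117.9 * exp(-0.1381 * 17)
S = 11.2699 g/L

11.2699 g/L


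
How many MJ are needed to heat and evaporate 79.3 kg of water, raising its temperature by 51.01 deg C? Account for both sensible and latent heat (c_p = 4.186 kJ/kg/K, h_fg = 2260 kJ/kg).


E = m_water * (4.186 * dT + 2260) / 1000
= 79.3 * (4.186 * 51.01 + 2260) / 1000
= 196.1508 MJ

196.1508 MJ


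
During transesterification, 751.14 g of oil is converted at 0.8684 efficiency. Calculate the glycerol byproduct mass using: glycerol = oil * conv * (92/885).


glycerol = oil * conv * (92/885)
= 751.14 * 0.8684 * 92 / 885
= 67.8087 g

67.8087 g


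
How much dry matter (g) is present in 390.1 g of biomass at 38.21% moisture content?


Wd = Ww * (1 - MC/100)
= 390.1 * (1 - 38.21/100)
= 241.0428 g

241.0428 g


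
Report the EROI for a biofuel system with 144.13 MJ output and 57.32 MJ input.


EROI = E_out / E_in
= 144.13 / 57.32
= 2.5145

2.5145


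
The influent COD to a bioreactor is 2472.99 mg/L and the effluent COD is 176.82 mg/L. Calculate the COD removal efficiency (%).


eta = (COD_in - COD_out) / COD_in * 100
= (2472.99 - 176.82) / 2472.99 * 100
= 92.8500%

92.8500%


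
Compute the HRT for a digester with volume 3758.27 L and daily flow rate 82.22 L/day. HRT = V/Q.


HRT = V / Q
= 3758.27 / 82.22
= 45.7099 days

45.7099 days


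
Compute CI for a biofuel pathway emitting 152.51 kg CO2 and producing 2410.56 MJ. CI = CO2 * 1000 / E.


CI = CO2 * 1000 / E
= 152.51 * 1000 / 2410.56
= 63.2675 g CO2/MJ

63.2675 g CO2/MJ


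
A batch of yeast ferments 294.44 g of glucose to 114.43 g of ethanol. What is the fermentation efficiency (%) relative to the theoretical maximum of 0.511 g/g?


Fermentation efficiency = (actual / (0.511 * glucose)) * 100
= (114.43 / (0.511 * 294.44)) * 100
= 76.0540%

76.0540%


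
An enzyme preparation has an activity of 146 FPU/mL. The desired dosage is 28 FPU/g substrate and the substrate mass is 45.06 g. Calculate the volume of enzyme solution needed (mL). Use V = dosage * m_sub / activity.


V = dosage * m_sub / activity
V = 28 * 45.06 / 146
V = 8.6416 mL

8.6416 mL


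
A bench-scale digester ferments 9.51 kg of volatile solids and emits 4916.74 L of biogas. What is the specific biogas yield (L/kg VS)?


Y = V / VS
= 4916.74 / 9.51
= 517.0074 L/kg VS

517.0074 L/kg VS


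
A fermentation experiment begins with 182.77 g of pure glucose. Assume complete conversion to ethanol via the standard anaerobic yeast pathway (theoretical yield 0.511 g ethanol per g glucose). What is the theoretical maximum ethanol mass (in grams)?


Theoretical ethanol yield: m_EtOH = 0.511 * m_glucose
m_EtOH = 0.511 * 182.77 = 93.3955 g

93.3955 g


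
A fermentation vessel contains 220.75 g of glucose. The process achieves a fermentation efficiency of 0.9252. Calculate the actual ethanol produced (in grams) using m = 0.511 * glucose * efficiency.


Actual ethanol: m = 0.511 * 220.75 * 0.9252
m = 104.3656 g

104.3656 g


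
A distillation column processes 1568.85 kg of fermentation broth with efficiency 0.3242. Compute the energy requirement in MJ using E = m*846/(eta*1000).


E = m * 846 / (eta * 1000)
= 1568.85 * 846 / (0.3242 * 1000)
= 4093.9146 MJ

4093.9146 MJ


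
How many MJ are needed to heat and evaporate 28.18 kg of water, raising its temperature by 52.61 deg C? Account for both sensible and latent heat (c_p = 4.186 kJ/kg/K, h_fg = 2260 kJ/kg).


E = m_water * (4.186 * dT + 2260) / 1000
= 28.18 * (4.186 * 52.61 + 2260) / 1000
= 69.8928 MJ

69.8928 MJ


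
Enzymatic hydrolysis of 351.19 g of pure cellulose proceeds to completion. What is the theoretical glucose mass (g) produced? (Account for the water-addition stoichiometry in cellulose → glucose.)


glucose = cellulose * 180/162
= 351.19 * 180/162
= 390.2111 g

390.2111 g


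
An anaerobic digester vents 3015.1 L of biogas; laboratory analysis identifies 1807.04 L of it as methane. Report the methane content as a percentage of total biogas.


CH4% = V_CH4 / V_total * 100
= 1807.04 / 3015.1 * 100
= 59.9330%

59.9330%


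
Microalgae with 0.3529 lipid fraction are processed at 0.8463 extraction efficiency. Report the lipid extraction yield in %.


Y = lipid_content * extraction_eff * 100
= 0.3529 * 0.8463 * 100
= 29.8659%

29.8659%


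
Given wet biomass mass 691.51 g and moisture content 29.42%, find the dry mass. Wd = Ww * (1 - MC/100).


Wd = Ww * (1 - MC/100)
= 691.51 * (1 - 29.42/100)
= 488.0678 g

488.0678 g


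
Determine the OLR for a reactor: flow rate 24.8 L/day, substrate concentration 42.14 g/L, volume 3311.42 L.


OLR = Q * S / V
= 24.8 * 42.14 / 3311.42
= 0.3156 g/L/day

0.3156 g/L/day


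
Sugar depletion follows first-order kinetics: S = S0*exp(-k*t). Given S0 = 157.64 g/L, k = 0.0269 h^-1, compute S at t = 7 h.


S = S0 * exp(-k * t)
S = 157.64 * exp(-0.0269 * 7)
S = 130.5836 g/L

130.5836 g/L


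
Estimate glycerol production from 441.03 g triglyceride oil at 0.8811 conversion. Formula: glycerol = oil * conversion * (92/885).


glycerol = oil * conv * (92/885)
= 441.03 * 0.8811 * 92 / 885
= 40.3960 g

40.3960 g


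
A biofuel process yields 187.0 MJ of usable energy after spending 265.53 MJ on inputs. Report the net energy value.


NEV = E_out - E_in
= 187.0 - 265.53
= -78.5300 MJ

-78.5300 MJ


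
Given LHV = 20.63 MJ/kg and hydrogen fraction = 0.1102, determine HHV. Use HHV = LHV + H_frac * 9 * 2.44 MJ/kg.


HHV = LHV + H_frac * 9 * 2.44
= 20.63 + 0.1102 * 9 * 2.44
= 23.0500 MJ/kg

23.0500 MJ/kg


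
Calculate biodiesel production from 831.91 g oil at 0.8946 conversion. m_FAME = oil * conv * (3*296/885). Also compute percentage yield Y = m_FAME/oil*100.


m_FAME = oil * conv * (3 * 296 / 885) = oil * conv * (888/885)
= 831.91 * 0.8946 * 888 / 885
= 746.7495 g
Y = m_FAME / oil * 100 = conv * (888/885) * 100
= 0.8946 * 888 / 885 * 100
= 89.76%

746.7495 g FAME; Y = 89.76%


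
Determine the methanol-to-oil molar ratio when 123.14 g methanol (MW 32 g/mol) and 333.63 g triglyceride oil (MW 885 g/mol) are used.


Molar ratio = n_MeOH / n_oil = (MeOH/32) / (oil/885) = (MeOH * 885) / (32 * oil)
= (123.14 * 885) / (32 * 333.63)
= 10.2077

10.2077


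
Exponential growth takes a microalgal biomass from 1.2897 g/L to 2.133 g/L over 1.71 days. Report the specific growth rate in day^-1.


mu = ln(X2/X1) / dt
= ln(2.133/1.2897) / 1.71
= 0.2942 per day

0.2942 per day


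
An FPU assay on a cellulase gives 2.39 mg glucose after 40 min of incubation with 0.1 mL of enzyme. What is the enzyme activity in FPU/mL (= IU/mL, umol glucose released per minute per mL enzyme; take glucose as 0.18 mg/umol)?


Activity = glucose_mg / (0.18 mg/umol * V_mL * t_min)
= 2.39 / (0.18 * 0.1 * 40)
= 3.3194 FPU/mL

3.3194 FPU/mL


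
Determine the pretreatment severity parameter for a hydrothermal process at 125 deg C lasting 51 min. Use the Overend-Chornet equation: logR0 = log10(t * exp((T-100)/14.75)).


logR0 = log10(t * exp((T - 100) / 14.75))
= log10(51 * exp((125 - 100) / 14.75))
= 2.4437

2.4437


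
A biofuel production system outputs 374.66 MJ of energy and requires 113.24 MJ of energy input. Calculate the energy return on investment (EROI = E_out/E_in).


EROI = E_out / E_in
= 374.66 / 113.24
= 3.3085

3.3085


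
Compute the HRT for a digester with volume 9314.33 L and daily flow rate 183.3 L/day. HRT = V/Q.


HRT = V / Q
= 9314.33 / 183.3
= 50.8147 days

50.8147 days


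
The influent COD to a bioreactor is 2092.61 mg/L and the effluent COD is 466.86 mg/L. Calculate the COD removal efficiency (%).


eta = (COD_in - COD_out) / COD_in * 100
= (2092.61 - 466.86) / 2092.61 * 100
= 77.6901%

77.6901%


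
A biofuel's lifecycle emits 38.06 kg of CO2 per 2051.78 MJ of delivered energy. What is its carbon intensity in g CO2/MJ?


CI = CO2 * 1000 / E
= 38.06 * 1000 / 2051.78
= 18.5497 g CO2/MJ

18.5497 g CO2/MJ


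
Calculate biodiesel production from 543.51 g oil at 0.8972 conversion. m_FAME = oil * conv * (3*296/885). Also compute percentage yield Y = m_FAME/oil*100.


m_FAME = oil * conv * (3 * 296 / 885) = oil * conv * (888/885)
= 543.51 * 0.8972 * 888 / 885
= 489.2902 g
Y = m_FAME / oil * 100 = conv * (888/885) * 100
= 0.8972 * 888 / 885 * 100
= 90.02%

489.2902 g FAME; Y = 90.02%


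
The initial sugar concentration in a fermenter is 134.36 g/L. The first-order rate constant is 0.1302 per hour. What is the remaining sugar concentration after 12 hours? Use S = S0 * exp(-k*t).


S = S0 * exp(-k * t)
S = 134.36 * exp(-0.1302 * 12)
S = 28.1662 g/L

28.1662 g/L


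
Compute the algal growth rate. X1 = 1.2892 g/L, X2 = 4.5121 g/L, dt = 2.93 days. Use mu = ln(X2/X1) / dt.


mu = ln(X2/X1) / dt
= ln(4.5121/1.2892) / 2.93
= 0.4276 per day

0.4276 per day


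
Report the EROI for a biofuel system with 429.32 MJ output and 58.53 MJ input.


EROI = E_out / E_in
= 429.32 / 58.53
= 7.3350

7.3350


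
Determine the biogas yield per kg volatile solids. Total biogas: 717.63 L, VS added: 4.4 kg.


Y = V / VS
= 717.63 / 4.4
= 163.0977 L/kg VS

163.0977 L/kg VS


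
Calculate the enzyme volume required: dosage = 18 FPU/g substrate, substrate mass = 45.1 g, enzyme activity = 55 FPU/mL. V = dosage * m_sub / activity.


V = dosage * m_sub / activity
V = 18 * 45.1 / 55
V = 14.7600 mL

14.7600 mL


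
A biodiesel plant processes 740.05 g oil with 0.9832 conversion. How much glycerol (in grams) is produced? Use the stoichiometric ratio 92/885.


glycerol = oil * conv * (92/885)
= 740.05 * 0.9832 * 92 / 885
= 75.6393 g

75.6393 g


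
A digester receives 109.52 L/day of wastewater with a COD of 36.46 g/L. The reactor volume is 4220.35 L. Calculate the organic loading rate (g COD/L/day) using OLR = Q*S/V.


OLR = Q * S / V
= 109.52 * 36.46 / 4220.35
= 0.9462 g/L/day

0.9462 g/L/day


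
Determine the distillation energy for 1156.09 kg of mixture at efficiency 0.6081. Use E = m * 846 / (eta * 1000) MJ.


E = m * 846 / (eta * 1000)
= 1156.09 * 846 / (0.6081 * 1000)
= 1608.3739 MJ

1608.3739 MJ


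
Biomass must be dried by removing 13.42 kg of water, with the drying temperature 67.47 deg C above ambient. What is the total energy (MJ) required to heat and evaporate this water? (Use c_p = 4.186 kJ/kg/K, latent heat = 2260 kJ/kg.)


E = m_water * (4.186 * dT + 2260) / 1000
= 13.42 * (4.186 * 67.47 + 2260) / 1000
= 34.1194 MJ

34.1194 MJ


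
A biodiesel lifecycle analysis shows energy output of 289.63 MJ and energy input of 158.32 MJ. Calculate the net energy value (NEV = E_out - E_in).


NEV = E_out - E_in
= 289.63 - 158.32
= 131.3100 MJ

131.3100 MJ


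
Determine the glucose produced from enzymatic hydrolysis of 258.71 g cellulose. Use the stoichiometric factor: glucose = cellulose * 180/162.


glucose = cellulose * 180/162
= 258.71 * 180/162
= 287.4556 g

287.4556 g


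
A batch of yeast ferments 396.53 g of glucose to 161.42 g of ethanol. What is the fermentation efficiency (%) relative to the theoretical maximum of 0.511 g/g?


Fermentation efficiency = (actual / (0.511 * glucose)) * 100
= (161.42 / (0.511 * 396.53)) * 100
= 79.6637%

79.6637%


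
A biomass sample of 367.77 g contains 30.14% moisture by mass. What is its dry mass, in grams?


Wd = Ww * (1 - MC/100)
= 367.77 * (1 - 30.14/100)
= 256.9241 g

256.9241 g


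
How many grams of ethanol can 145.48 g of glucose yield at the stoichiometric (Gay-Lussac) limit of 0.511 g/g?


Theoretical ethanol yield: m_EtOH = 0.511 * m_glucose
m_EtOH = 0.511 * 145.48 = 74.3403 g

74.3403 g


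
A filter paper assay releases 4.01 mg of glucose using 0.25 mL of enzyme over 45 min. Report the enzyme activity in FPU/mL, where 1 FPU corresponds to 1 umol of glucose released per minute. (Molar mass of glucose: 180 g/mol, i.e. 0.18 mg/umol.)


Activity = glucose_mg / (0.18 mg/umol * V_mL * t_min)
= 4.01 / (0.18 * 0.25 * 45)
= 1.9802 FPU/mL

1.9802 FPU/mL


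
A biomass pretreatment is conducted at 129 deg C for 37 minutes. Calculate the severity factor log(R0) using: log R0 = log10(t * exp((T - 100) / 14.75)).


logR0 = log10(t * exp((T - 100) / 14.75))
= log10(37 * exp((129 - 100) / 14.75))
= 2.4221

2.4221


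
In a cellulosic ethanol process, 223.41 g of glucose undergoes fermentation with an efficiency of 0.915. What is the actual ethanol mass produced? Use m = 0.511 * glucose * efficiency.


Actual ethanol: m = 0.511 * 223.41 * 0.915
m = 104.4587 g

104.4587 g


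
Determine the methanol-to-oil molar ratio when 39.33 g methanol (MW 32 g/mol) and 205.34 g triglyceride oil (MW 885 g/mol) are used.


Molar ratio = n_MeOH / n_oil = (MeOH/32) / (oil/885) = (MeOH * 885) / (32 * oil)
= (39.33 * 885) / (32 * 205.34)
= 5.2972

5.2972


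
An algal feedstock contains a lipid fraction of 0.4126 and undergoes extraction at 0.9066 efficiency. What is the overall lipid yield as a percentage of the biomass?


Y = lipid_content * extraction_eff * 100
= 0.4126 * 0.9066 * 100
= 37.4063%

37.4063%


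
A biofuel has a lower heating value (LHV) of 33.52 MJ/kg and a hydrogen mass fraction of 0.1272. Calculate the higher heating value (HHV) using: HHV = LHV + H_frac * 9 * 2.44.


HHV = LHV + H_frac * 9 * 2.44
= 33.52 + 0.1272 * 9 * 2.44
= 36.3133 MJ/kg

36.3133 MJ/kg


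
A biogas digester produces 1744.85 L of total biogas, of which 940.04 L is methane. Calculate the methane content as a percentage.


CH4% = V_CH4 / V_total * 100
= 940.04 / 1744.85 * 100
= 53.8751%

53.8751%


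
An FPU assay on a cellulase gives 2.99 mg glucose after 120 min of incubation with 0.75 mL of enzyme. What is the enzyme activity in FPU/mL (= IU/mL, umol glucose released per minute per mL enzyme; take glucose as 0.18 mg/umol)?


Activity = glucose_mg / (0.18 mg/umol * V_mL * t_min)
= 2.99 / (0.18 * 0.75 * 120)
= 0.1846 FPU/mL

0.1846 FPU/mL


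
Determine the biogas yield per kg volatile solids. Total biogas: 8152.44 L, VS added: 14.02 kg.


Y = V / VS
= 8152.44 / 14.02
= 581.4864 L/kg VS

581.4864 L/kg VS


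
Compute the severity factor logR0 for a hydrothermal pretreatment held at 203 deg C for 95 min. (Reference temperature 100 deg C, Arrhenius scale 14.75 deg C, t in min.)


logR0 = log10(t * exp((T - 100) / 14.75))
= log10(95 * exp((203 - 100) / 14.75))
= 5.0104

5.0104


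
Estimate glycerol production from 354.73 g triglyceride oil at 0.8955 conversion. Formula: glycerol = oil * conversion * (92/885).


glycerol = oil * conv * (92/885)
= 354.73 * 0.8955 * 92 / 885
= 33.0224 g

33.0224 g


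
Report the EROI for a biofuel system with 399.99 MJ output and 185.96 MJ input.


EROI = E_out / E_in
= 399.99 / 185.96
= 2.1509

2.1509


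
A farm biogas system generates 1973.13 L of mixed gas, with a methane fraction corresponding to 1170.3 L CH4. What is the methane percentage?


CH4% = V_CH4 / V_total * 100
= 1170.3 / 1973.13 * 100
= 59.3119%

59.3119%


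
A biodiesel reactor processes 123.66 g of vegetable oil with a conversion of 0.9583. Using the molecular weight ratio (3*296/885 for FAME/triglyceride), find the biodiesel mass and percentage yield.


m_FAME = oil * conv * (3 * 296 / 885) = oil * conv * (888/885)
= 123.66 * 0.9583 * 888 / 885
= 118.9051 g
Y = m_FAME / oil * 100 = conv * (888/885) * 100
= 0.9583 * 888 / 885 * 100
= 96.15%

118.9051 g FAME; Y = 96.15%


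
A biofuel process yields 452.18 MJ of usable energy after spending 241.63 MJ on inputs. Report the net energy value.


NEV = E_out - E_in
= 452.18 - 241.63
= 210.5500 MJ

210.5500 MJ


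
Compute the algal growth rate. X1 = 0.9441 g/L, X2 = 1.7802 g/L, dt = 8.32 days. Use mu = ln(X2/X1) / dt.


mu = ln(X2/X1) / dt
= ln(1.7802/0.9441) / 8.32
= 0.0762 per day

0.0762 per day


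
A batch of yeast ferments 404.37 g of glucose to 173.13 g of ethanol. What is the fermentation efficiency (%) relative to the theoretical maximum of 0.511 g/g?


Fermentation efficiency = (actual / (0.511 * glucose)) * 100
= (173.13 / (0.511 * 404.37)) * 100
= 83.7862%

83.7862%


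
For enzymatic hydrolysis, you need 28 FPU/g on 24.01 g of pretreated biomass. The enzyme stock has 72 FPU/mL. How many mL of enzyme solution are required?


V = dosage * m_sub / activity
V = 28 * 24.01 / 72
V = 9.3372 mL

9.3372 mL


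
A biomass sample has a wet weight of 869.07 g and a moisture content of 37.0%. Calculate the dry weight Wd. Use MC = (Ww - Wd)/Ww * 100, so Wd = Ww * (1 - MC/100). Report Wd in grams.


Wd = Ww * (1 - MC/100)
= 869.07 * (1 - 37.0/100)
= 547.5141 g

547.5141 g


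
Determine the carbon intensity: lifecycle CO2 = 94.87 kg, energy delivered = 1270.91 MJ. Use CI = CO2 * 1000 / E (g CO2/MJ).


CI = CO2 * 1000 / E
= 94.87 * 1000 / 1270.91
= 74.6473 g CO2/MJ

74.6473 g CO2/MJ


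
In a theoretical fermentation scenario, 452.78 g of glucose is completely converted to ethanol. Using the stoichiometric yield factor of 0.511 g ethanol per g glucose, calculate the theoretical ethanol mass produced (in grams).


Theoretical ethanol yield: m_EtOH = 0.511 * m_glucose
m_EtOH = 0.511 * 452.78 = 231.3706 g

231.3706 g


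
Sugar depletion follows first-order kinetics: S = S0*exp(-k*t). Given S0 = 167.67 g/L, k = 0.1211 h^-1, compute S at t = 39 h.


S = S0 * exp(-k * t)
S = 167.67 * exp(-0.1211 * 39)
S = 1.4905 g/L

1.4905 g/L


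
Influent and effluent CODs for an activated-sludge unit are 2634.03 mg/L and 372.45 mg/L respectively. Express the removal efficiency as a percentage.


eta = (COD_in - COD_out) / COD_in * 100
= (2634.03 - 372.45) / 2634.03 * 100
= 85.8601%

85.8601%


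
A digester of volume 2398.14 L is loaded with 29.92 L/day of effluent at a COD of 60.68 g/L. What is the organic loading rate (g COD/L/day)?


OLR = Q * S / V
= 29.92 * 60.68 / 2398.14
= 0.7571 g/L/day

0.7571 g/L/day


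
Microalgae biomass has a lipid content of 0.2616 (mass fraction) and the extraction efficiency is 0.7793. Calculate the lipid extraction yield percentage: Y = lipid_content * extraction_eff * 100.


Y = lipid_content * extraction_eff * 100
= 0.2616 * 0.7793 * 100
= 20.3865%

20.3865%


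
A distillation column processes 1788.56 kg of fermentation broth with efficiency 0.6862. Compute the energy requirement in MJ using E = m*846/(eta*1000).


E = m * 846 / (eta * 1000)
= 1788.56 * 846 / (0.6862 * 1000)
= 2205.0740 MJ

2205.0740 MJ


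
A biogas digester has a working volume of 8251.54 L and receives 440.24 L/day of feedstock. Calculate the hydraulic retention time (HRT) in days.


HRT = V / Q
= 8251.54 / 440.24
= 18.7433 days

18.7433 days


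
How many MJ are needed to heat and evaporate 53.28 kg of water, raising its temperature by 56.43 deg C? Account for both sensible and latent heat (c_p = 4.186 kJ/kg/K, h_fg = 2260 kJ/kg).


E = m_water * (4.186 * dT + 2260) / 1000
= 53.28 * (4.186 * 56.43 + 2260) / 1000
= 132.9984 MJ

132.9984 MJ


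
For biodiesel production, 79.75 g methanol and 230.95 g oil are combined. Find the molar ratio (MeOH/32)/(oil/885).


Molar ratio = n_MeOH / n_oil = (MeOH/32) / (oil/885) = (MeOH * 885) / (32 * oil)
= (79.75 * 885) / (32 * 230.95)
= 9.5501

9.5501


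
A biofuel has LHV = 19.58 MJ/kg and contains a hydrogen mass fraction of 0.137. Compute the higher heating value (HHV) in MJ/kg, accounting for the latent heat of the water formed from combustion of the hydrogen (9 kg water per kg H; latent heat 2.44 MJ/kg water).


HHV = LHV + H_frac * 9 * 2.44
= 19.58 + 0.137 * 9 * 2.44
= 22.5885 MJ/kg

22.5885 MJ/kg


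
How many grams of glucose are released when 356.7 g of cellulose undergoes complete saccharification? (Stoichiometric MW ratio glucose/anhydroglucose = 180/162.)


glucose = cellulose * 180/162
= 356.7 * 180/162
= 396.3333 g

396.3333 g


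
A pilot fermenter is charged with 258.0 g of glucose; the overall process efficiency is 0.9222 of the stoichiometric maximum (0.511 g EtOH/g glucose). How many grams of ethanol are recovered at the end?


Actual ethanol: m = 0.511 * 258.0 * 0.9222
m = 121.5810 g

121.5810 g


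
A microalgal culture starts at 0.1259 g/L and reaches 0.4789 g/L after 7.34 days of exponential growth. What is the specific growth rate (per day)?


mu = ln(X2/X1) / dt
= ln(0.4789/0.1259) / 7.34
= 0.1820 per day

0.1820 per day


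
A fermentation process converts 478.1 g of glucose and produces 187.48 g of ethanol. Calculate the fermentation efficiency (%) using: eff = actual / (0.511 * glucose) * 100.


Fermentation efficiency = (actual / (0.511 * glucose)) * 100
= (187.48 / (0.511 * 478.1)) * 100
= 76.7389%

76.7389%


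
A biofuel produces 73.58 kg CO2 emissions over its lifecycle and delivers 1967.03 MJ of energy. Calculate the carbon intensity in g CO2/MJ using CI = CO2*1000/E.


CI = CO2 * 1000 / E
= 73.58 * 1000 / 1967.03
= 37.4066 g CO2/MJ

37.4066 g CO2/MJ


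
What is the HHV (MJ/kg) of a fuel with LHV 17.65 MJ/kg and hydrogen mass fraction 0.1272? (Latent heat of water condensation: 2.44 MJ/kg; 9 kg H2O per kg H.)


HHV = LHV + H_frac * 9 * 2.44
= 17.65 + 0.1272 * 9 * 2.44
= 20.4433 MJ/kg

20.4433 MJ/kg


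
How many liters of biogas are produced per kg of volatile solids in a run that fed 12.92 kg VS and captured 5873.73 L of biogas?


Y = V / VS
= 5873.73 / 12.92
= 454.6231 L/kg VS

454.6231 L/kg VS


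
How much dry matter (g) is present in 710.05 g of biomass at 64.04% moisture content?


Wd = Ww * (1 - MC/100)
= 710.05 * (1 - 64.04/100)
= 255.3340 g

255.3340 g


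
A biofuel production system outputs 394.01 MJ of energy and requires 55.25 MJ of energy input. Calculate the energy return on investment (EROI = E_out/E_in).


EROI = E_out / E_in
= 394.01 / 55.25
= 7.1314

7.1314


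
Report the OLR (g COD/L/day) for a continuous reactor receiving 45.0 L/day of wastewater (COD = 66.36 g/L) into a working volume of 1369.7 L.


OLR = Q * S / V
= 45.0 * 66.36 / 1369.7
= 2.1802 g/L/day

2.1802 g/L/day


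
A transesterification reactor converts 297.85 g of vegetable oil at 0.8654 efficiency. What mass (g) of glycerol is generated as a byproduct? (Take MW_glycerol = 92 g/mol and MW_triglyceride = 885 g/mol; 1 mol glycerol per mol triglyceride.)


glycerol = oil * conv * (92/885)
= 297.85 * 0.8654 * 92 / 885
= 26.7953 g

26.7953 g


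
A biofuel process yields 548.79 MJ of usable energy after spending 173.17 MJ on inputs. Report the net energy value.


NEV = E_out - E_in
= 548.79 - 173.17
= 375.6200 MJ

375.6200 MJ


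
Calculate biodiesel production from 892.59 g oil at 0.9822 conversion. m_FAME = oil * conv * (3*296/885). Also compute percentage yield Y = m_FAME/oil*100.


m_FAME = oil * conv * (3 * 296 / 885) = oil * conv * (888/885)
= 892.59 * 0.9822 * 888 / 885
= 879.6738 g
Y = m_FAME / oil * 100 = conv * (888/885) * 100
= 0.9822 * 888 / 885 * 100
= 98.55%

879.6738 g FAME; Y = 98.55%


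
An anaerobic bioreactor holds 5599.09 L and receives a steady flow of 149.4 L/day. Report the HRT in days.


HRT = V / Q
= 5599.09 / 149.4
= 37.4772 days

37.4772 days


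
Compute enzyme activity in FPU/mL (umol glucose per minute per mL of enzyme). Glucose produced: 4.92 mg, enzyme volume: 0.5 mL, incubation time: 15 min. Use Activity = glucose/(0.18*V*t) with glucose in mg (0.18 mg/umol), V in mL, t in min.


Activity = glucose_mg / (0.18 mg/umol * V_mL * t_min)
= 4.92 / (0.18 * 0.5 * 15)
= 3.6444 FPU/mL

3.6444 FPU/mL


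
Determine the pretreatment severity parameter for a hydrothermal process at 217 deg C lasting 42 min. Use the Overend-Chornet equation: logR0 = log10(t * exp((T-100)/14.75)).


logR0 = log10(t * exp((T - 100) / 14.75))
= log10(42 * exp((217 - 100) / 14.75))
= 5.0682

5.0682


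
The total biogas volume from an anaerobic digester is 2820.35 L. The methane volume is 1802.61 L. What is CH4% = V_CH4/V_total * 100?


CH4% = V_CH4 / V_total * 100
= 1802.61 / 2820.35 * 100
= 63.9144%

63.9144%


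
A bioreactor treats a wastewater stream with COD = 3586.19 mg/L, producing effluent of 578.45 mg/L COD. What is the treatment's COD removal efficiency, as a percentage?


eta = (COD_in - COD_out) / COD_in * 100
= (3586.19 - 578.45) / 3586.19 * 100
= 83.8701%

83.8701%


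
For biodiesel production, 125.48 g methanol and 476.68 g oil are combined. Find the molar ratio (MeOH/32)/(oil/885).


Molar ratio = n_MeOH / n_oil = (MeOH/32) / (oil/885) = (MeOH * 885) / (32 * oil)
= (125.48 * 885) / (32 * 476.68)
= 7.2802

7.2802


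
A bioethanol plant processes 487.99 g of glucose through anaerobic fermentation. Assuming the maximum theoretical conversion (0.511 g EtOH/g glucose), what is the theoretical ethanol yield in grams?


Theoretical ethanol yield: m_EtOH = 0.511 * m_glucose
m_EtOH = 0.511 * 487.99 = 249.3629 g

249.3629 g


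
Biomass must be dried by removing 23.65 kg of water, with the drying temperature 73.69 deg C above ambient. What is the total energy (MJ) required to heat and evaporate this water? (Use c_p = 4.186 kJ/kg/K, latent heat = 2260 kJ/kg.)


E = m_water * (4.186 * dT + 2260) / 1000
= 23.65 * (4.186 * 73.69 + 2260) / 1000
= 60.7442 MJ

60.7442 MJ


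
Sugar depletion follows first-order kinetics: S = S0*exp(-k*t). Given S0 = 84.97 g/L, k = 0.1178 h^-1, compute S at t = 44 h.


S = S0 * exp(-k * t)
S = 84.97 * exp(-0.1178 * 44)
S = 0.4767 g/L

0.4767 g/L


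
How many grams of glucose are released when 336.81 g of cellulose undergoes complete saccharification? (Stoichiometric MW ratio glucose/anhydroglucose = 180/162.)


glucose = cellulose * 180/162
= 336.81 * 180/162
= 374.2333 g

374.2333 g


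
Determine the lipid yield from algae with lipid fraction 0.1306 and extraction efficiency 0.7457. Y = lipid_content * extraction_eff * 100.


Y = lipid_content * extraction_eff * 100
= 0.1306 * 0.7457 * 100
= 9.7388%

9.7388%


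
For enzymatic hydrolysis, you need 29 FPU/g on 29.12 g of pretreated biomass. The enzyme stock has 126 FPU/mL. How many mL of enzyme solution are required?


V = dosage * m_sub / activity
V = 29 * 29.12 / 126
V = 6.7022 mL

6.7022 mL


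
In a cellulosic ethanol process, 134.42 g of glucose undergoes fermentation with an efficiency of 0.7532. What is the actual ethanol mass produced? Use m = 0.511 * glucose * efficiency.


Actual ethanol: m = 0.511 * 134.42 * 0.7532
m = 51.7363 g

51.7363 g


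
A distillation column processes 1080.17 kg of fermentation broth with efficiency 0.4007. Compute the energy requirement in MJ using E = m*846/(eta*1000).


E = m * 846 / (eta * 1000)
= 1080.17 * 846 / (0.4007 * 1000)
= 2280.5686 MJ

2280.5686 MJ


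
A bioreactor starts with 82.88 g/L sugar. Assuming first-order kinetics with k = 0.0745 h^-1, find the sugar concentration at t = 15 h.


S = S0 * exp(-k * t)
S = 82.88 * exp(-0.0745 * 15)
S = 27.1098 g/L

27.1098 g/L


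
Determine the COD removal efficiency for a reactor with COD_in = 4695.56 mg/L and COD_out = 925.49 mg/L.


eta = (COD_in - COD_out) / COD_in * 100
= (4695.56 - 925.49) / 4695.56 * 100
= 80.2901%

80.2901%


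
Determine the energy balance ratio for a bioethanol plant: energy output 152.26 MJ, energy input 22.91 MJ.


EROI = E_out / E_in
= 152.26 / 22.91
= 6.6460

6.6460


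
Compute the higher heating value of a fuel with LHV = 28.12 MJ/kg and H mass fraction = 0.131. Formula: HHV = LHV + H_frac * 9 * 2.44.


HHV = LHV + H_frac * 9 * 2.44
= 28.12 + 0.131 * 9 * 2.44
= 30.9968 MJ/kg

30.9968 MJ/kg


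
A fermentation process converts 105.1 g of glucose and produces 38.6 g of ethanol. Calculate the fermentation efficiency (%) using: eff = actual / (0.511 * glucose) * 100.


Fermentation efficiency = (actual / (0.511 * glucose)) * 100
= (38.6 / (0.511 * 105.1)) * 100
= 71.8727%

71.8727%


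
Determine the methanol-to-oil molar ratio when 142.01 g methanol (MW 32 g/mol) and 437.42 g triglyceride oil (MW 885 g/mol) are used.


Molar ratio = n_MeOH / n_oil = (MeOH/32) / (oil/885) = (MeOH * 885) / (32 * oil)
= (142.01 * 885) / (32 * 437.42)
= 8.9787

8.9787


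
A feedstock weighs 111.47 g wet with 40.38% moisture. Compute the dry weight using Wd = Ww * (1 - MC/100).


Wd = Ww * (1 - MC/100)
= 111.47 * (1 - 40.38/100)
= 66.4584 g

66.4584 g


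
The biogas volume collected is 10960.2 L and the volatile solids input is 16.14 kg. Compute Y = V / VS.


Y = V / VS
= 10960.2 / 16.14
= 679.0706 L/kg VS

679.0706 L/kg VS


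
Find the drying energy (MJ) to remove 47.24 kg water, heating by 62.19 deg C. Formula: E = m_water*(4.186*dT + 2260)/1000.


E = m_water * (4.186 * dT + 2260) / 1000
= 47.24 * (4.186 * 62.19 + 2260) / 1000
= 119.0603 MJ

119.0603 MJ


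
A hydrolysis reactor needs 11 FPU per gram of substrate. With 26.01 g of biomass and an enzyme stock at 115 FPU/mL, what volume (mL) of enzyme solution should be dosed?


V = dosage * m_sub / activity
V = 11 * 26.01 / 115
V = 2.4879 mL

2.4879 mL


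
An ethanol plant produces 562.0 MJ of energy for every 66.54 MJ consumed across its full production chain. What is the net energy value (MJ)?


NEV = E_out - E_in
= 562.0 - 66.54
= 495.4600 MJ

495.4600 MJ


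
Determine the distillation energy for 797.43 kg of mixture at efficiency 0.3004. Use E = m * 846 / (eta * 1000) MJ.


E = m * 846 / (eta * 1000)
= 797.43 * 846 / (0.3004 * 1000)
= 2245.7583 MJ

2245.7583 MJ


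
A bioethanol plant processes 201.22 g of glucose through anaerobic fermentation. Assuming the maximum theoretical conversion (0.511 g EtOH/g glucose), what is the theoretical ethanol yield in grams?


Theoretical ethanol yield: m_EtOH = 0.511 * m_glucose
m_EtOH = 0.511 * 201.22 = 102.8234 g

102.8234 g


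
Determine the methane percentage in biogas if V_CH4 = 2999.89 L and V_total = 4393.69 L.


CH4% = V_CH4 / V_total * 100
= 2999.89 / 4393.69 * 100
= 68.2772%

68.2772%


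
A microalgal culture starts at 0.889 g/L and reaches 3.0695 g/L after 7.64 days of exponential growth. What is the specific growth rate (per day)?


mu = ln(X2/X1) / dt
= ln(3.0695/0.889) / 7.64
= 0.1622 per day

0.1622 per day


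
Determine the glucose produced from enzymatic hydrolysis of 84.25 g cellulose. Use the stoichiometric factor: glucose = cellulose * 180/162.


glucose = cellulose * 180/162
= 84.25 * 180/162
= 93.6111 g

93.6111 g


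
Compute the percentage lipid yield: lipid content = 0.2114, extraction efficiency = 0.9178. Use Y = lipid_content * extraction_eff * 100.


Y = lipid_content * extraction_eff * 100
= 0.2114 * 0.9178 * 100
= 19.4023%

19.4023%


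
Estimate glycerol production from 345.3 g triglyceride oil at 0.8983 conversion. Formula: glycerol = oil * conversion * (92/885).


glycerol = oil * conv * (92/885)
= 345.3 * 0.8983 * 92 / 885
= 32.2450 g

32.2450 g


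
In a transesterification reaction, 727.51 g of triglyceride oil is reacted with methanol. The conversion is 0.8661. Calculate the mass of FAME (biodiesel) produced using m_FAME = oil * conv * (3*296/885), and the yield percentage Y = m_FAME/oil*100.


m_FAME = oil * conv * (3 * 296 / 885) = oil * conv * (888/885)
= 727.51 * 0.8661 * 888 / 885
= 632.2323 g
Y = m_FAME / oil * 100 = conv * (888/885) * 100
= 0.8661 * 888 / 885 * 100
= 86.90%

632.2323 g FAME; Y = 86.90%


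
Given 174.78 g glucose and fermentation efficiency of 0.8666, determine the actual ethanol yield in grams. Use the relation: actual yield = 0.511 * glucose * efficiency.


Actual ethanol: m = 0.511 * 174.78 * 0.8666
m = 77.3983 g

77.3983 g


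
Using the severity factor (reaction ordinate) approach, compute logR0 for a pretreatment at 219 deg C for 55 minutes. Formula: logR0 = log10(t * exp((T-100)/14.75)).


logR0 = log10(t * exp((T - 100) / 14.75))
= log10(55 * exp((219 - 100) / 14.75))
= 5.2442

5.2442


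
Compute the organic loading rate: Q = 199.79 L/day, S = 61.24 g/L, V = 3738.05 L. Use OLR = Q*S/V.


OLR = Q * S / V
= 199.79 * 61.24 / 3738.05
= 3.2731 g/L/day

3.2731 g/L/day


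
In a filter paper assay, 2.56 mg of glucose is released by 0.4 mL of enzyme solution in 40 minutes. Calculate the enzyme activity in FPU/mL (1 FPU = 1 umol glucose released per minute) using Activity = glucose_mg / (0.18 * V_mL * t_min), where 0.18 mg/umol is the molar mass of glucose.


Activity = glucose_mg / (0.18 mg/umol * V_mL * t_min)
= 2.56 / (0.18 * 0.4 * 40)
= 0.8889 FPU/mL

0.8889 FPU/mL


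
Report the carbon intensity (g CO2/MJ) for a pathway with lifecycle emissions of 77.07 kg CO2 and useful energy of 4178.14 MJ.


CI = CO2 * 1000 / E
= 77.07 * 1000 / 4178.14
= 18.4460 g CO2/MJ

18.4460 g CO2/MJ


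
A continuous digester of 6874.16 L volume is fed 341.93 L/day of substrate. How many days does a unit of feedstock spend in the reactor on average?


HRT = V / Q
= 6874.16 / 341.93
= 20.1040 days

20.1040 days


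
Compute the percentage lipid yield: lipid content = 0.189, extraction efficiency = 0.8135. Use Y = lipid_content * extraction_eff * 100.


Y = lipid_content * extraction_eff * 100
= 0.189 * 0.8135 * 100
= 15.3752%

15.3752%


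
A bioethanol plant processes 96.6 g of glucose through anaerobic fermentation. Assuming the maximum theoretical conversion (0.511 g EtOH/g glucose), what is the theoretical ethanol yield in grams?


Theoretical ethanol yield: m_EtOH = 0.511 * m_glucose
m_EtOH = 0.511 * 96.6 = 49.3626 g

49.3626 g


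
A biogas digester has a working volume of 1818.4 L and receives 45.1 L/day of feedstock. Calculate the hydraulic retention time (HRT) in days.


HRT = V / Q
= 1818.4 / 45.1
= 40.3193 days

40.3193 days


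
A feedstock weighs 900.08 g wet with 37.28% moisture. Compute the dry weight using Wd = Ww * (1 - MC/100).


Wd = Ww * (1 - MC/100)
= 900.08 * (1 - 37.28/100)
= 564.5302 g

564.5302 g


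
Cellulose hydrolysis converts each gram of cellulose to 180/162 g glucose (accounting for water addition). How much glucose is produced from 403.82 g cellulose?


glucose = cellulose * 180/162
= 403.82 * 180/162
= 448.6889 g

448.6889 g


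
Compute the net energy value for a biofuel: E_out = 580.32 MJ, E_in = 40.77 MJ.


NEV = E_out - E_in
= 580.32 - 40.77
= 539.5500 MJ

539.5500 MJ


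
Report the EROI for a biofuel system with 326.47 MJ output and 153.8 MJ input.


EROI = E_out / E_in
= 326.47 / 153.8
= 2.1227

2.1227


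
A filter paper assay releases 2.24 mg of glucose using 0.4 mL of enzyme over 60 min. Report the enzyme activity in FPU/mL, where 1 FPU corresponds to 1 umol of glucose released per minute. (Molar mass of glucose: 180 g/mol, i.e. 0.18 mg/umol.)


Activity = glucose_mg / (0.18 mg/umol * V_mL * t_min)
= 2.24 / (0.18 * 0.4 * 60)
= 0.5185 FPU/mL

0.5185 FPU/mL


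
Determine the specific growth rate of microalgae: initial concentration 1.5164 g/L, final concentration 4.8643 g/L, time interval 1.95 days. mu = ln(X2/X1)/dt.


mu = ln(X2/X1) / dt
= ln(4.8643/1.5164) / 1.95
= 0.5977 per day

0.5977 per day


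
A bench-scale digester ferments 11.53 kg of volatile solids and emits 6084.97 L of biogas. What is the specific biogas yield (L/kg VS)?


Y = V / VS
= 6084.97 / 11.53
= 527.7511 L/kg VS

527.7511 L/kg VS


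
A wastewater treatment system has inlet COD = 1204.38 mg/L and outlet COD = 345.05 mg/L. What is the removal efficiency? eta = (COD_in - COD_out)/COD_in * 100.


eta = (COD_in - COD_out) / COD_in * 100
= (1204.38 - 345.05) / 1204.38 * 100
= 71.3504%

71.3504%
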